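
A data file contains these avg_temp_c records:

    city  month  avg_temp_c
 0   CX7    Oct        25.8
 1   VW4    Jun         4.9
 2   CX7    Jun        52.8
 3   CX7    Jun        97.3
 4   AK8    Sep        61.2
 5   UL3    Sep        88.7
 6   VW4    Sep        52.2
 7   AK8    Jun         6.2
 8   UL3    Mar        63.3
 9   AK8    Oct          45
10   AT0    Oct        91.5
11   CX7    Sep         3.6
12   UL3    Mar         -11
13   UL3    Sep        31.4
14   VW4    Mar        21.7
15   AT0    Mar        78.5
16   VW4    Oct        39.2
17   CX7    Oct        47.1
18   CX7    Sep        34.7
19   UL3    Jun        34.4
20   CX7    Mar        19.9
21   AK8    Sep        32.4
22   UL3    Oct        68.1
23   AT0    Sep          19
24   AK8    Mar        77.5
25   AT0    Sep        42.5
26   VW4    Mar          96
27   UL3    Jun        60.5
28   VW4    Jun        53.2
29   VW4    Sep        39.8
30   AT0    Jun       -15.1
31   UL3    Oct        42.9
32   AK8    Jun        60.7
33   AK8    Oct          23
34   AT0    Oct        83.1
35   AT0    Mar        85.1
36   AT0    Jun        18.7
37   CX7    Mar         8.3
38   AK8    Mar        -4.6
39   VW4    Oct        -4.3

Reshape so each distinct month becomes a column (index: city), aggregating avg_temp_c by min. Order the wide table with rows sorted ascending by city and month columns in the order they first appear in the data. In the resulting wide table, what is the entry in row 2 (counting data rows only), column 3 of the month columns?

19

With rows sorted ascending by city, row 2 is city=AT0. month columns in first-appearance order: Oct, Jun, Sep, Mar; column 3 is Sep.
Long rows with city=AT0, month=Sep: min(19, 42.5) = 19.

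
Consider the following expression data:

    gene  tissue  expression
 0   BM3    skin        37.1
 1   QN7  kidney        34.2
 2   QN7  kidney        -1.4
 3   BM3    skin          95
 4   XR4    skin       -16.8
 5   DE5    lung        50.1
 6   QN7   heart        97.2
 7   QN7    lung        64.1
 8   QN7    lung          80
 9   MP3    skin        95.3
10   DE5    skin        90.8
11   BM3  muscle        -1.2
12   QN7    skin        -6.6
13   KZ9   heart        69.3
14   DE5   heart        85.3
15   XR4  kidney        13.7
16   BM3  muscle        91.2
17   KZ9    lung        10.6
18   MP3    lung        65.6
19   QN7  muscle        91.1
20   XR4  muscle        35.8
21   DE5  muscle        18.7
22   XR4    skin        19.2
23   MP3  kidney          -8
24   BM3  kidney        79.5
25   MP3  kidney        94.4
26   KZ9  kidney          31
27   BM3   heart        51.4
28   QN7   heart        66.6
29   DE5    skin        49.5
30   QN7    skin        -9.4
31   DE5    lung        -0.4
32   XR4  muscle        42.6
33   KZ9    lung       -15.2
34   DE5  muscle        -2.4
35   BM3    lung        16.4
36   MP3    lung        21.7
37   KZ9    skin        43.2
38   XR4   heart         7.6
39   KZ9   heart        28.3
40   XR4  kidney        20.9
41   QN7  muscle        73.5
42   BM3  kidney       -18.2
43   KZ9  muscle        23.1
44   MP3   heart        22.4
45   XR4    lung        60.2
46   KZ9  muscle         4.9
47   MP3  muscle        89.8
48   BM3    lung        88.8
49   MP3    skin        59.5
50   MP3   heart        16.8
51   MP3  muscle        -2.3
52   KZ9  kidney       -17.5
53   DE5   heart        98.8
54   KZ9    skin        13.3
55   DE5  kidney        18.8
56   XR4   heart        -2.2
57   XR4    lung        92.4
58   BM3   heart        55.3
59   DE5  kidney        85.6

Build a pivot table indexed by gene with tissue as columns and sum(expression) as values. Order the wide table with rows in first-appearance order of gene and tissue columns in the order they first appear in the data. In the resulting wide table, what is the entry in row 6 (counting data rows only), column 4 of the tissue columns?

With rows in first-appearance order of gene, row 6 is gene=KZ9. tissue columns in first-appearance order: skin, kidney, lung, heart, muscle; column 4 is heart.
Long rows with gene=KZ9, tissue=heart: 69.3 + 28.3 = 97.6.

97.6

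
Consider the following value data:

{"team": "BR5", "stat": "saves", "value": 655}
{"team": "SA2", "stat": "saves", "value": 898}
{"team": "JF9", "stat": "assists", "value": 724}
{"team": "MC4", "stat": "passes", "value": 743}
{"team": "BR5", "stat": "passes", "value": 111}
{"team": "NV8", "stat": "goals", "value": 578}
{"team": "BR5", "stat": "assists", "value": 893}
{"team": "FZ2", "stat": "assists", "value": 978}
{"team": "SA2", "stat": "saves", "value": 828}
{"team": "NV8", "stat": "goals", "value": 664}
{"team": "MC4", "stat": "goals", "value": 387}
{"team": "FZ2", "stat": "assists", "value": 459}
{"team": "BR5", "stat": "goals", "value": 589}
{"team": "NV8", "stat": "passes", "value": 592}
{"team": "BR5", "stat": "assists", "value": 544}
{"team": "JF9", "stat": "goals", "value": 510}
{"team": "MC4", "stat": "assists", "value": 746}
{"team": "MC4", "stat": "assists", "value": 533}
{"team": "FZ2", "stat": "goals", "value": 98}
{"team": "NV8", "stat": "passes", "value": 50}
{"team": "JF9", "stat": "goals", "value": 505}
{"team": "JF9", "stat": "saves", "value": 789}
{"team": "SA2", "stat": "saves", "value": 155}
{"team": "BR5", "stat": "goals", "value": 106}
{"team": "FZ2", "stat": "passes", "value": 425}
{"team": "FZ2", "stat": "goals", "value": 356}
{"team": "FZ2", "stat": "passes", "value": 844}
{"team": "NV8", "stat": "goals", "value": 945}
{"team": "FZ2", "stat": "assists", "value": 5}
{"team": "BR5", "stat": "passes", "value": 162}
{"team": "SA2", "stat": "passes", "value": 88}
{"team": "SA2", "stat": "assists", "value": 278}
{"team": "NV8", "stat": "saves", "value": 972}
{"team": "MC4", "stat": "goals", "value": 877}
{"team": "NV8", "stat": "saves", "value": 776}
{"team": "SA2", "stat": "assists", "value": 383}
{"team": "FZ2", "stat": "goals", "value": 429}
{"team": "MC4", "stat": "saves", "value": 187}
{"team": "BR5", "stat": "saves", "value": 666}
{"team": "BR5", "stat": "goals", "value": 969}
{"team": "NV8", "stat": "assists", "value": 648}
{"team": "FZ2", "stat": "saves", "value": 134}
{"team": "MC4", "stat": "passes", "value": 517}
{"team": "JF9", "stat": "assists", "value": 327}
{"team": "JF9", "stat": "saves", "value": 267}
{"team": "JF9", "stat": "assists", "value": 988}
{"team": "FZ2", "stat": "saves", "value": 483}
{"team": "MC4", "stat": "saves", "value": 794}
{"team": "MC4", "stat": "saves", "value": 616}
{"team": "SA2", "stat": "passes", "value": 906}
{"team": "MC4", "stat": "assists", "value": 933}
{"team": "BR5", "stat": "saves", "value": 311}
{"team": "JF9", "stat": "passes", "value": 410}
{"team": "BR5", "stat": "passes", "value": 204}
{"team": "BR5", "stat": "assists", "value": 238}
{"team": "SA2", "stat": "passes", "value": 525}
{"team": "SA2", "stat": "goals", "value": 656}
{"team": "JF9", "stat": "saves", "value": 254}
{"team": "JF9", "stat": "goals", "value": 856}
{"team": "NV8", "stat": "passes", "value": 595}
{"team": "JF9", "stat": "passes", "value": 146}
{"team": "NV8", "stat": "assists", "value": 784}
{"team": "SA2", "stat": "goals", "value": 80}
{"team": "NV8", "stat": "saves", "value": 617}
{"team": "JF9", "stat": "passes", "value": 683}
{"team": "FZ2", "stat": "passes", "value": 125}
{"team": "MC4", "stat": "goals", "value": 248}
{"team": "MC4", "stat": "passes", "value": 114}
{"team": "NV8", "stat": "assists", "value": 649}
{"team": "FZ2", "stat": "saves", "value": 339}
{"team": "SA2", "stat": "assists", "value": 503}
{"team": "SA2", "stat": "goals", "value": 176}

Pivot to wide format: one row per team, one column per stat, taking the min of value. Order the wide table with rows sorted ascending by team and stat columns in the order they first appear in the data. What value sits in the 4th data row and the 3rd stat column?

114

With rows sorted ascending by team, row 4 is team=MC4. stat columns in first-appearance order: saves, assists, passes, goals; column 3 is passes.
Long rows with team=MC4, stat=passes: min(743, 517, 114) = 114.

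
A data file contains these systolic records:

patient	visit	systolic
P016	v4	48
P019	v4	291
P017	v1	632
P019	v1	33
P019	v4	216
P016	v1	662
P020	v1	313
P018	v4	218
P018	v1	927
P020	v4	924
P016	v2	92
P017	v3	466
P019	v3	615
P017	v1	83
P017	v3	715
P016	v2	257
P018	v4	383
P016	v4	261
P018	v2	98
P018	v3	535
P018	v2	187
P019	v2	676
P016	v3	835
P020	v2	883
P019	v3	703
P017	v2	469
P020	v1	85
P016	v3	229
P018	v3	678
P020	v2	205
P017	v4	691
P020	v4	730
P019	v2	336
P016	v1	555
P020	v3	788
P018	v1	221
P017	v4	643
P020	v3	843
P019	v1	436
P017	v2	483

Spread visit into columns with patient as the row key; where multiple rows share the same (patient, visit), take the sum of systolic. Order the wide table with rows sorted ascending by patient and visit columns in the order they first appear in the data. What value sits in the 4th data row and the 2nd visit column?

469

With rows sorted ascending by patient, row 4 is patient=P019. visit columns in first-appearance order: v4, v1, v2, v3; column 2 is v1.
Long rows with patient=P019, visit=v1: 33 + 436 = 469.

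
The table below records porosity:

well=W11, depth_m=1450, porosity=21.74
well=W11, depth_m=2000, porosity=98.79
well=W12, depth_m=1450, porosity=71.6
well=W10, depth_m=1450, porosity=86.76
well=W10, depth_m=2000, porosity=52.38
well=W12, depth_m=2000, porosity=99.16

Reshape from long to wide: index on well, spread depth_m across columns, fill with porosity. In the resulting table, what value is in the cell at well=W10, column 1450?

Wide layout: rows indexed by well, columns are the 2 distinct depth_m values (1450, 2000).
Cell (well=W10, depth_m=1450) draws from the long row where well=W10 and depth_m=1450, which has porosity=86.76.

86.76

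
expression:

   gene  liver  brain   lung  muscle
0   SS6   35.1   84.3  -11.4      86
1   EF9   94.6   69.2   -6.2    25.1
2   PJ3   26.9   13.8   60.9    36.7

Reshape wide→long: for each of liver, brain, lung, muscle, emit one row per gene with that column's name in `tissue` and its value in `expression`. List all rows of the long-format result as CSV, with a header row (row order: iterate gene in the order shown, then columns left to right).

Each (gene, column) pair becomes one row: 3 × 4 = 12 rows.
For example, (SS6, liver) → expression=35.1.

gene,tissue,expression
SS6,liver,35.1
SS6,brain,84.3
SS6,lung,-11.4
SS6,muscle,86
EF9,liver,94.6
EF9,brain,69.2
EF9,lung,-6.2
EF9,muscle,25.1
PJ3,liver,26.9
PJ3,brain,13.8
PJ3,lung,60.9
PJ3,muscle,36.7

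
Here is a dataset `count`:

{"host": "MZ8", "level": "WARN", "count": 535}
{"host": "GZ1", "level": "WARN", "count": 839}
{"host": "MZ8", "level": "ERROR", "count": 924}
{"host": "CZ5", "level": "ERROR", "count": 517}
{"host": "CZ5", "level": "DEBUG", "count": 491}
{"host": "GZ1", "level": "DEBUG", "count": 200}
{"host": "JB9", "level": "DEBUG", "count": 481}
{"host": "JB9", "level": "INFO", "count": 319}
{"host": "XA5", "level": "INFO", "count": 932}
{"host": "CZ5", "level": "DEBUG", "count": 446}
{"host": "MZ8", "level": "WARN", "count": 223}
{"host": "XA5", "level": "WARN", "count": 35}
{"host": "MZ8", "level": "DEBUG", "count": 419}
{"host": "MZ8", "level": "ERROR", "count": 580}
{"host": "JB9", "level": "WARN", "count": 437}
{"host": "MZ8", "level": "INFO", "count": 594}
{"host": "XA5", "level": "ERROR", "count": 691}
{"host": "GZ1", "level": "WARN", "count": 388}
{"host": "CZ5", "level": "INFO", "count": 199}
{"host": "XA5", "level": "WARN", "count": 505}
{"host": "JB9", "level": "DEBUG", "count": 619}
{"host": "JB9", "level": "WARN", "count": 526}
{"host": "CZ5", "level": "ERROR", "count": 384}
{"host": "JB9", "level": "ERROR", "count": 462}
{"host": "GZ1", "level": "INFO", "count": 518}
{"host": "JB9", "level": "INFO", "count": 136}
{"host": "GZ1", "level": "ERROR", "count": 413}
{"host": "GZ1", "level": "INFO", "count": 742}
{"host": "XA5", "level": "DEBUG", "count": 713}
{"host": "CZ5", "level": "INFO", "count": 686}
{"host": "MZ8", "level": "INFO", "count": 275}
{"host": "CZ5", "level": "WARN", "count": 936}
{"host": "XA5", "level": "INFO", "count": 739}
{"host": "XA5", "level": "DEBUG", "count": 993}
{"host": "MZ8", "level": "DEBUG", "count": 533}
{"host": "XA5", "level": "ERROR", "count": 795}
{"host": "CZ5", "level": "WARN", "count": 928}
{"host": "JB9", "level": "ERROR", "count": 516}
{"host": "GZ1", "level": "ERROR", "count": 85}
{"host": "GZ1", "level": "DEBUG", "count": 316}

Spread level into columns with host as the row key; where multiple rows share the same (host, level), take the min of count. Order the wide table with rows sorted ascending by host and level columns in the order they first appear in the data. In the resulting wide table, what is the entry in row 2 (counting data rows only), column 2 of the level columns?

85

With rows sorted ascending by host, row 2 is host=GZ1. level columns in first-appearance order: WARN, ERROR, DEBUG, INFO; column 2 is ERROR.
Long rows with host=GZ1, level=ERROR: min(413, 85) = 85.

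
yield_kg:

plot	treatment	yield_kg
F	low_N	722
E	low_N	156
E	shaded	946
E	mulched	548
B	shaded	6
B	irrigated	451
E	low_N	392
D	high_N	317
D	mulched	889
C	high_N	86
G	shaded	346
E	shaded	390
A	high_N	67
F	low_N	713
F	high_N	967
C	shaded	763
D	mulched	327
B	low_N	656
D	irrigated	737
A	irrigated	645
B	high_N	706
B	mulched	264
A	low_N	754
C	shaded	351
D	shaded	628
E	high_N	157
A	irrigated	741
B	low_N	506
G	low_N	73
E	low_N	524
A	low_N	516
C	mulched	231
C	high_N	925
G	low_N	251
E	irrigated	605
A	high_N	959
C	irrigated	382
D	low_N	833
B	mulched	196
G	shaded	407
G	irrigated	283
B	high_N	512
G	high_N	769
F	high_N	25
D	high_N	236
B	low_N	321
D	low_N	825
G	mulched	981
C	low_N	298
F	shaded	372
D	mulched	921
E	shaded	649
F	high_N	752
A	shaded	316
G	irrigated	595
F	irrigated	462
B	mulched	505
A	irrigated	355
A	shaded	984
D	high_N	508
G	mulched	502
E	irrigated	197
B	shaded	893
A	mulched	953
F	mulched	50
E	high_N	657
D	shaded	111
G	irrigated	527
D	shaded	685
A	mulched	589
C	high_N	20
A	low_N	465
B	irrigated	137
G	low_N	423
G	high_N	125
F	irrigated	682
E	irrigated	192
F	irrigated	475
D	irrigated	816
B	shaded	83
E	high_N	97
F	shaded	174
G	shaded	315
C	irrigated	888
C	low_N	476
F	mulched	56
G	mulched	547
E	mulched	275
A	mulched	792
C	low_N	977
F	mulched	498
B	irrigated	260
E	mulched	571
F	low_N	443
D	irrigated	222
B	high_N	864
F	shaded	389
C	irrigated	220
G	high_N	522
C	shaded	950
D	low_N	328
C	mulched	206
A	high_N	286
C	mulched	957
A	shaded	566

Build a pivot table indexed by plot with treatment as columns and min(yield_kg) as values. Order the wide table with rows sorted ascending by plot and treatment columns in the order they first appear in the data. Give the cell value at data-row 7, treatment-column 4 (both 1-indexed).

With rows sorted ascending by plot, row 7 is plot=G. treatment columns in first-appearance order: low_N, shaded, mulched, irrigated, high_N; column 4 is irrigated.
Long rows with plot=G, treatment=irrigated: min(283, 595, 527) = 283.

283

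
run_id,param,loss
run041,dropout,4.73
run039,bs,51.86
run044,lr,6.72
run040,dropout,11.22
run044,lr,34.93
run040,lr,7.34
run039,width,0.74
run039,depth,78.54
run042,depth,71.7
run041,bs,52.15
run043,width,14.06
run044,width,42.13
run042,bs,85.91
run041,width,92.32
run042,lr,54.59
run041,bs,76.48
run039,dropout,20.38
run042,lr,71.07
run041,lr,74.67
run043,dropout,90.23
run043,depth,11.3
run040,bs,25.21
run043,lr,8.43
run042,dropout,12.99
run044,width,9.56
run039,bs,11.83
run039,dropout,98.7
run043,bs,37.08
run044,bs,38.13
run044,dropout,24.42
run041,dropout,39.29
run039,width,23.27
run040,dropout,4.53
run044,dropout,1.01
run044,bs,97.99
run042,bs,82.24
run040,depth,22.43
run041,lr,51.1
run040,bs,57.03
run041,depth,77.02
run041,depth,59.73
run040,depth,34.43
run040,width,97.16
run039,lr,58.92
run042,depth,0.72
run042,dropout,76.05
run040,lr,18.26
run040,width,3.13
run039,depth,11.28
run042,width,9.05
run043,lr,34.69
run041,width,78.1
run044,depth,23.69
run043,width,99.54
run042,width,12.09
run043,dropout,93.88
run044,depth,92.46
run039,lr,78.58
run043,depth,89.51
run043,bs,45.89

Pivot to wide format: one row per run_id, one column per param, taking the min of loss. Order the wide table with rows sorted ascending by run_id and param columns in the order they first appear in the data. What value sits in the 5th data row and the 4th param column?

With rows sorted ascending by run_id, row 5 is run_id=run043. param columns in first-appearance order: dropout, bs, lr, width, depth; column 4 is width.
Long rows with run_id=run043, param=width: min(14.06, 99.54) = 14.06.

14.06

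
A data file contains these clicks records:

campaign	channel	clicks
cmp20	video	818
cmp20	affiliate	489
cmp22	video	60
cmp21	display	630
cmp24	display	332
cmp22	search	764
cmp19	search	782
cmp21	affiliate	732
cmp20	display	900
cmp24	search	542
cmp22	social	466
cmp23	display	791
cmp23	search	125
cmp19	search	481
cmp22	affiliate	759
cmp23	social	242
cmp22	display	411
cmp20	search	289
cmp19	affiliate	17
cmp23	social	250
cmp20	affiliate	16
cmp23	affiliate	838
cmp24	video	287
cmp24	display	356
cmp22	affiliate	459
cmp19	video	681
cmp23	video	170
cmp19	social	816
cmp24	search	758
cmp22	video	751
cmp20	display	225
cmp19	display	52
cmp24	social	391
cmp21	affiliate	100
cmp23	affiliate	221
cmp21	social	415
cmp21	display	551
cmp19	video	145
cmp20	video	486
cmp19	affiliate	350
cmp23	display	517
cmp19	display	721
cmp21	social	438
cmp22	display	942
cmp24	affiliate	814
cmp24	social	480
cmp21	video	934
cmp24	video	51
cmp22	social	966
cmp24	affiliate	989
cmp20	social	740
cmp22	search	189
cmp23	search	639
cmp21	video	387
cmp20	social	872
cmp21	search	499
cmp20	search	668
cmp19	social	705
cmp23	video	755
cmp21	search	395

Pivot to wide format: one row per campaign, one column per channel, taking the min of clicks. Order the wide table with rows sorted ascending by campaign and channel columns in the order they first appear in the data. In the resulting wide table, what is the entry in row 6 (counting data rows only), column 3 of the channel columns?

332

With rows sorted ascending by campaign, row 6 is campaign=cmp24. channel columns in first-appearance order: video, affiliate, display, search, social; column 3 is display.
Long rows with campaign=cmp24, channel=display: min(332, 356) = 332.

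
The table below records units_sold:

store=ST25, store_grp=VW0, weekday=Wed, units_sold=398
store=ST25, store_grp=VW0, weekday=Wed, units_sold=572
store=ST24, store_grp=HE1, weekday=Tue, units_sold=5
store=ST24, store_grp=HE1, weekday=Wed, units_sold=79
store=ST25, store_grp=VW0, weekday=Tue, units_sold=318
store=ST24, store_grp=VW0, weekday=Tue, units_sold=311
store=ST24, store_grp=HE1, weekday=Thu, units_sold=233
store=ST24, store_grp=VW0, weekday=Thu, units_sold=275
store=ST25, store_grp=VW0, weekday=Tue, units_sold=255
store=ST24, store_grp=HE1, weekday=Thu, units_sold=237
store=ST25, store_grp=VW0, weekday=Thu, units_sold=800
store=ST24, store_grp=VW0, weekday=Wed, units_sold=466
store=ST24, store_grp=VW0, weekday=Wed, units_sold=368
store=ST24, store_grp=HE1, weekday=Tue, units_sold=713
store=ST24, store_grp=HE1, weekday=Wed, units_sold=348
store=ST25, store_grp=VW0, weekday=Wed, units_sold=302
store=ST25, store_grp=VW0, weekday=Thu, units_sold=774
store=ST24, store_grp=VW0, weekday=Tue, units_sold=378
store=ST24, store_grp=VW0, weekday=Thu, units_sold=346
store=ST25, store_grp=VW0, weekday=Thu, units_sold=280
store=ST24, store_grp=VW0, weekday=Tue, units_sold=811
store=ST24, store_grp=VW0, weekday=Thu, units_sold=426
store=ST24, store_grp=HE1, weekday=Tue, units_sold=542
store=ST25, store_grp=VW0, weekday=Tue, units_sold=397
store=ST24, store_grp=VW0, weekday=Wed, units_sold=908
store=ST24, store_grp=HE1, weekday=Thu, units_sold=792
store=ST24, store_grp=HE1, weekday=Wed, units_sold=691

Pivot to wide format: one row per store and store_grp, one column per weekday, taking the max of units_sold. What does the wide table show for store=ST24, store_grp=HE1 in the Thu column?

Rows with store=ST24, store_grp=HE1 and weekday=Thu: units_sold values are 233, 237, 792.
max(233, 237, 792) = 792.

792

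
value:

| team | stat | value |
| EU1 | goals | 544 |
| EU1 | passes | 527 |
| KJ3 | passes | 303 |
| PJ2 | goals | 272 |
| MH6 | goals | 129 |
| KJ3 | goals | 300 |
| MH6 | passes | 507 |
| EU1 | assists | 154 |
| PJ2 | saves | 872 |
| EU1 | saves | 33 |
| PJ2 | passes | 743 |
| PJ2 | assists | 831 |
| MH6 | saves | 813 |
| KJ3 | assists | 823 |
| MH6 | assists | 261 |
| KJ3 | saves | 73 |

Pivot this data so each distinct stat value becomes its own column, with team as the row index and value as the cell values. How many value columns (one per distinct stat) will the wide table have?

4

4 distinct stat values: passes, saves, assists, goals.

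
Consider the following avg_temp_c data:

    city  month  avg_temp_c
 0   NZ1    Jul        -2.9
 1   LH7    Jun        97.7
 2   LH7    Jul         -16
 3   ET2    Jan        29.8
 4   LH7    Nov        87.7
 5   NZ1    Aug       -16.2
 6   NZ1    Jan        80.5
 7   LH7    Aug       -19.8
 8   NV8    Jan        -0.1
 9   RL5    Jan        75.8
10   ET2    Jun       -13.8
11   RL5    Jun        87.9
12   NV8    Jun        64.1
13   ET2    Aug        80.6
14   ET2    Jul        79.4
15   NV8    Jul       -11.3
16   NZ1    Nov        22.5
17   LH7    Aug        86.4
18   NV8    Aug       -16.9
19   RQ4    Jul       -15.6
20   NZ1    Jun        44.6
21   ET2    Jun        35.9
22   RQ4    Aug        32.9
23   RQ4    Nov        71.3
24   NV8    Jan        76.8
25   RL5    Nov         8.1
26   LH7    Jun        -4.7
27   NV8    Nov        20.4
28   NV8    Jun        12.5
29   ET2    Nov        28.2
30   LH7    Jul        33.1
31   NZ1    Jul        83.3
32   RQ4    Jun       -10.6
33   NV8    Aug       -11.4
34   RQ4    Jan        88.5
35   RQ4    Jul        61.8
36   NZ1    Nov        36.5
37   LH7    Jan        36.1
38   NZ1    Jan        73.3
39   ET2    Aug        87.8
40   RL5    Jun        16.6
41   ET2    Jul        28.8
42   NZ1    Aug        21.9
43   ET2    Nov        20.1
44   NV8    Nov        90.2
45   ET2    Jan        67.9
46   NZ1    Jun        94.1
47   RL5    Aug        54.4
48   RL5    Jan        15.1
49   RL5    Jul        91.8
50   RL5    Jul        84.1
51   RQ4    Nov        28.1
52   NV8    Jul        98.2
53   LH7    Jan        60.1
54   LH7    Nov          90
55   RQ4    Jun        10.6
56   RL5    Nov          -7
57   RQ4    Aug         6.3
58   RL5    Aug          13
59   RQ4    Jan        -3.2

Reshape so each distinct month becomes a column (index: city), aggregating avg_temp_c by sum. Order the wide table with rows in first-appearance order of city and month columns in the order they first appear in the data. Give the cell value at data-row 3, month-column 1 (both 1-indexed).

With rows in first-appearance order of city, row 3 is city=ET2. month columns in first-appearance order: Jul, Jun, Jan, Nov, Aug; column 1 is Jul.
Long rows with city=ET2, month=Jul: 79.4 + 28.8 = 108.2.

108.2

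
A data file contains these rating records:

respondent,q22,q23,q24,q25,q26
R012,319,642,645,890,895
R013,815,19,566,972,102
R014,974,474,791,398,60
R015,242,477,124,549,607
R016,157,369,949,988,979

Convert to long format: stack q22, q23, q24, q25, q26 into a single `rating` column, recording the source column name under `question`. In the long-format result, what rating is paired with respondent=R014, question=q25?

398

Unpivoting turns each (respondent, wide-column) pair into one long row.
The wide cell at row R014, column q25 holds 398, so the long row (R014, q25) has rating=398.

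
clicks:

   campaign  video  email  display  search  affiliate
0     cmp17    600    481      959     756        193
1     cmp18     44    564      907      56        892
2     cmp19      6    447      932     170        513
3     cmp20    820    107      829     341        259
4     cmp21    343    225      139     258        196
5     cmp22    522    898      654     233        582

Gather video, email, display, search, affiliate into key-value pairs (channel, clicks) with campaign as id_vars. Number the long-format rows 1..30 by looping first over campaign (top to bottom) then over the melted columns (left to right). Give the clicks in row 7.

30 rows total (6 × 5). Row 7: index ⌊(7-1)/5⌋ = 1 into campaign → cmp18; (7-1) mod 5 = 1 into the melted columns → email.
So row 7 is (cmp18, email, 564); clicks = 564.

564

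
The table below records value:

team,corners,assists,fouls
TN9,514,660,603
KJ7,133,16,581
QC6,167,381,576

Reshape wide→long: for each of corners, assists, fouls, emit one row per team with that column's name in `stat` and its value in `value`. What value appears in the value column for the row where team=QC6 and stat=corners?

Unpivoting turns each (team, wide-column) pair into one long row.
The wide cell at row QC6, column corners holds 167, so the long row (QC6, corners) has value=167.

167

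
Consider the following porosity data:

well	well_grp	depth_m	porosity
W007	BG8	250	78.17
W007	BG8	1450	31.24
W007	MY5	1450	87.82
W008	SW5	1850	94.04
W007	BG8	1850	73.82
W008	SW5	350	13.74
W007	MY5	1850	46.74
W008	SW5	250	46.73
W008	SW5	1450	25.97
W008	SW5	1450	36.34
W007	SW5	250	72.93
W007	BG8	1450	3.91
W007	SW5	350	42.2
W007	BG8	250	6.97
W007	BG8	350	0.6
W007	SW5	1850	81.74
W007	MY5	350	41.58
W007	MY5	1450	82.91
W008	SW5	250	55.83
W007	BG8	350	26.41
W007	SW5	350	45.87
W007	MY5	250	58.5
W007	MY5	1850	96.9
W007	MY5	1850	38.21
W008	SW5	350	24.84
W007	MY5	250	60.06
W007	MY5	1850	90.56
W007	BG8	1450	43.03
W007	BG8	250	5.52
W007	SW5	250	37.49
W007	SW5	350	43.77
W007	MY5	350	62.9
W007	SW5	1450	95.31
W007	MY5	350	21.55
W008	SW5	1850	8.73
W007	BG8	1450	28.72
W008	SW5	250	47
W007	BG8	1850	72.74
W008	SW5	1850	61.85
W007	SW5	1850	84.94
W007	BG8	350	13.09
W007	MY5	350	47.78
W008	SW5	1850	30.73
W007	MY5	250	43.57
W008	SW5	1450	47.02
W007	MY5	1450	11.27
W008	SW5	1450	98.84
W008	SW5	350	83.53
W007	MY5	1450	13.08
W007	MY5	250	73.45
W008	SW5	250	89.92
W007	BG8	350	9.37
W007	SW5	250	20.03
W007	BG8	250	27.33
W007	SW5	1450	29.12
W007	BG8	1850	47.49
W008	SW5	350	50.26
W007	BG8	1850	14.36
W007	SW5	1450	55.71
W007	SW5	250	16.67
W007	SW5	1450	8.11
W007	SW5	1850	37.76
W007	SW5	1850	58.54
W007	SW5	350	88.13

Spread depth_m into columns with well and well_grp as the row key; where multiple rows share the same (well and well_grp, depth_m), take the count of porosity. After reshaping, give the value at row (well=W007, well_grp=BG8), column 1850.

4

Rows with well=W007, well_grp=BG8 and depth_m=1850: porosity values are 73.82, 72.74, 47.49, 14.36.
4 rows match — count = 4.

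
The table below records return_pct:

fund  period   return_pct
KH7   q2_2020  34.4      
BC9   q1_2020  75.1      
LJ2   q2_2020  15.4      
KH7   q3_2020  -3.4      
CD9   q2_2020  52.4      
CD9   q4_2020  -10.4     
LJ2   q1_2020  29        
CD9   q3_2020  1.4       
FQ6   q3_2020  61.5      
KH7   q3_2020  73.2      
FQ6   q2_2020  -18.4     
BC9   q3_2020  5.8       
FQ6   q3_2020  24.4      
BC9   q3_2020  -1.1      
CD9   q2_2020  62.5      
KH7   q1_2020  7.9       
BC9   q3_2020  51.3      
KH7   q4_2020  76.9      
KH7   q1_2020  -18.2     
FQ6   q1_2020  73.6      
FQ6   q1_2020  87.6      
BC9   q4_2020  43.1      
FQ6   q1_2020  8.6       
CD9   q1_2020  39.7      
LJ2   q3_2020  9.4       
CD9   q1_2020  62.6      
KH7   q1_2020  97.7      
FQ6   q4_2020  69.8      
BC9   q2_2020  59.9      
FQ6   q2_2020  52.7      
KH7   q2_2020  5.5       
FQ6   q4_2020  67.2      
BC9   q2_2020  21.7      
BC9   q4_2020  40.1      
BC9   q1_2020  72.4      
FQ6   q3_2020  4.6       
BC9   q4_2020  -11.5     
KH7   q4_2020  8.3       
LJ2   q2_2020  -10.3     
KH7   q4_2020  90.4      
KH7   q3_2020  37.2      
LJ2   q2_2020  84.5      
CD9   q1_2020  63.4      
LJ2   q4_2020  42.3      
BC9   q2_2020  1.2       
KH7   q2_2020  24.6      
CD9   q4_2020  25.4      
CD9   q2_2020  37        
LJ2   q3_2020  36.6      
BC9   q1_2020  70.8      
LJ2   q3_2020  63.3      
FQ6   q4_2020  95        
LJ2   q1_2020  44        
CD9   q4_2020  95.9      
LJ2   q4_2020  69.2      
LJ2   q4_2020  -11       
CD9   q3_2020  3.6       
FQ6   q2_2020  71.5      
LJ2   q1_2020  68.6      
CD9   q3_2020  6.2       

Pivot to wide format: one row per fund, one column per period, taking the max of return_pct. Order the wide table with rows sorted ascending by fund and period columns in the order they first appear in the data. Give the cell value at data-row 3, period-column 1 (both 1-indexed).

71.5

With rows sorted ascending by fund, row 3 is fund=FQ6. period columns in first-appearance order: q2_2020, q1_2020, q3_2020, q4_2020; column 1 is q2_2020.
Long rows with fund=FQ6, period=q2_2020: max(-18.4, 52.7, 71.5) = 71.5.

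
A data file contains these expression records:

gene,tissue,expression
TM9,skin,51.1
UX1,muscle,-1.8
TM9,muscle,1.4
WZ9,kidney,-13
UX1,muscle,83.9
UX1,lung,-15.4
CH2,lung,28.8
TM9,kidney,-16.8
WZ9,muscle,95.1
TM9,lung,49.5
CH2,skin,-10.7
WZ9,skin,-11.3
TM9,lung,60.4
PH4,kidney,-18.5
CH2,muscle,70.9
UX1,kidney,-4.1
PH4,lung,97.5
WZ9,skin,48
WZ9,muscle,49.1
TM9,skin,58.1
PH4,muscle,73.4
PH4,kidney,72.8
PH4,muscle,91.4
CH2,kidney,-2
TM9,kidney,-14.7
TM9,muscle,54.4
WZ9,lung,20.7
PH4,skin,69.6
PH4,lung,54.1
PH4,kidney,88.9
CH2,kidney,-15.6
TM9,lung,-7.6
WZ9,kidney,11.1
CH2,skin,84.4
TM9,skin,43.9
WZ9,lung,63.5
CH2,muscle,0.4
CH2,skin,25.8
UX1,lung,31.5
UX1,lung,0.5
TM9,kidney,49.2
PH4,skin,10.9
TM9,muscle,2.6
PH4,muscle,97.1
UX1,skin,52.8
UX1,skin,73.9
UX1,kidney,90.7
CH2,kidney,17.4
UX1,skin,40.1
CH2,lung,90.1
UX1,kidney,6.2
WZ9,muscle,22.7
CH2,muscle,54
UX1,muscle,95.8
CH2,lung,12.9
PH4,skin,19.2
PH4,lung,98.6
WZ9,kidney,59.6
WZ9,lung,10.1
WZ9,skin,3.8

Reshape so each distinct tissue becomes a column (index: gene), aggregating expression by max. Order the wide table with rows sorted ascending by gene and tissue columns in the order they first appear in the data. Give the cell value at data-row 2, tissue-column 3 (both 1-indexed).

88.9

With rows sorted ascending by gene, row 2 is gene=PH4. tissue columns in first-appearance order: skin, muscle, kidney, lung; column 3 is kidney.
Long rows with gene=PH4, tissue=kidney: max(-18.5, 72.8, 88.9) = 88.9.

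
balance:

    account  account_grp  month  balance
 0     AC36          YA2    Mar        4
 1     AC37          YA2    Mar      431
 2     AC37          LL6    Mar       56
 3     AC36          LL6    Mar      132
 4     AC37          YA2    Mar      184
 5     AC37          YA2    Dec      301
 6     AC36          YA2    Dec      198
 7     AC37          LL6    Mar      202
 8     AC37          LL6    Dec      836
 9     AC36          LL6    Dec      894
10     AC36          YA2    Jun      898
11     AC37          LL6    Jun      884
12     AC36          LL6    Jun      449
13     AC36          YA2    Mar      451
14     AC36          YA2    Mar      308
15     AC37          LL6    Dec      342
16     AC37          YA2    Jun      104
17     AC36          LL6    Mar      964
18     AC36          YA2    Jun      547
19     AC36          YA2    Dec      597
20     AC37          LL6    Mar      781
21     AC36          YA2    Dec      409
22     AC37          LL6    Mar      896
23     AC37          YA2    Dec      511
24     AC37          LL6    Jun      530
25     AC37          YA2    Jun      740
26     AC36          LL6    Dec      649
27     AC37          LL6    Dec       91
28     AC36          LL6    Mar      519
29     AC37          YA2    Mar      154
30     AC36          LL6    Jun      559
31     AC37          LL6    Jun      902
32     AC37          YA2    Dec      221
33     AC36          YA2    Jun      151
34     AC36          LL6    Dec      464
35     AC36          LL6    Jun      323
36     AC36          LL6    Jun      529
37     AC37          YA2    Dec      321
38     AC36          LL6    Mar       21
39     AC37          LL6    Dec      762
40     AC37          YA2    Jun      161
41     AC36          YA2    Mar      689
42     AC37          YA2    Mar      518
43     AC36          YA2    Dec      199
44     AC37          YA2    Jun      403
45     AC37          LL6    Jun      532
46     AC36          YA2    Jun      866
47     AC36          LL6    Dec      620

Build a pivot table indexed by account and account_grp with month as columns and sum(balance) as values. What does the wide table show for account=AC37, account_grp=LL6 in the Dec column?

Rows with account=AC37, account_grp=LL6 and month=Dec: balance values are 836, 342, 91, 762.
836 + 342 + 91 + 762 = 2031.

2031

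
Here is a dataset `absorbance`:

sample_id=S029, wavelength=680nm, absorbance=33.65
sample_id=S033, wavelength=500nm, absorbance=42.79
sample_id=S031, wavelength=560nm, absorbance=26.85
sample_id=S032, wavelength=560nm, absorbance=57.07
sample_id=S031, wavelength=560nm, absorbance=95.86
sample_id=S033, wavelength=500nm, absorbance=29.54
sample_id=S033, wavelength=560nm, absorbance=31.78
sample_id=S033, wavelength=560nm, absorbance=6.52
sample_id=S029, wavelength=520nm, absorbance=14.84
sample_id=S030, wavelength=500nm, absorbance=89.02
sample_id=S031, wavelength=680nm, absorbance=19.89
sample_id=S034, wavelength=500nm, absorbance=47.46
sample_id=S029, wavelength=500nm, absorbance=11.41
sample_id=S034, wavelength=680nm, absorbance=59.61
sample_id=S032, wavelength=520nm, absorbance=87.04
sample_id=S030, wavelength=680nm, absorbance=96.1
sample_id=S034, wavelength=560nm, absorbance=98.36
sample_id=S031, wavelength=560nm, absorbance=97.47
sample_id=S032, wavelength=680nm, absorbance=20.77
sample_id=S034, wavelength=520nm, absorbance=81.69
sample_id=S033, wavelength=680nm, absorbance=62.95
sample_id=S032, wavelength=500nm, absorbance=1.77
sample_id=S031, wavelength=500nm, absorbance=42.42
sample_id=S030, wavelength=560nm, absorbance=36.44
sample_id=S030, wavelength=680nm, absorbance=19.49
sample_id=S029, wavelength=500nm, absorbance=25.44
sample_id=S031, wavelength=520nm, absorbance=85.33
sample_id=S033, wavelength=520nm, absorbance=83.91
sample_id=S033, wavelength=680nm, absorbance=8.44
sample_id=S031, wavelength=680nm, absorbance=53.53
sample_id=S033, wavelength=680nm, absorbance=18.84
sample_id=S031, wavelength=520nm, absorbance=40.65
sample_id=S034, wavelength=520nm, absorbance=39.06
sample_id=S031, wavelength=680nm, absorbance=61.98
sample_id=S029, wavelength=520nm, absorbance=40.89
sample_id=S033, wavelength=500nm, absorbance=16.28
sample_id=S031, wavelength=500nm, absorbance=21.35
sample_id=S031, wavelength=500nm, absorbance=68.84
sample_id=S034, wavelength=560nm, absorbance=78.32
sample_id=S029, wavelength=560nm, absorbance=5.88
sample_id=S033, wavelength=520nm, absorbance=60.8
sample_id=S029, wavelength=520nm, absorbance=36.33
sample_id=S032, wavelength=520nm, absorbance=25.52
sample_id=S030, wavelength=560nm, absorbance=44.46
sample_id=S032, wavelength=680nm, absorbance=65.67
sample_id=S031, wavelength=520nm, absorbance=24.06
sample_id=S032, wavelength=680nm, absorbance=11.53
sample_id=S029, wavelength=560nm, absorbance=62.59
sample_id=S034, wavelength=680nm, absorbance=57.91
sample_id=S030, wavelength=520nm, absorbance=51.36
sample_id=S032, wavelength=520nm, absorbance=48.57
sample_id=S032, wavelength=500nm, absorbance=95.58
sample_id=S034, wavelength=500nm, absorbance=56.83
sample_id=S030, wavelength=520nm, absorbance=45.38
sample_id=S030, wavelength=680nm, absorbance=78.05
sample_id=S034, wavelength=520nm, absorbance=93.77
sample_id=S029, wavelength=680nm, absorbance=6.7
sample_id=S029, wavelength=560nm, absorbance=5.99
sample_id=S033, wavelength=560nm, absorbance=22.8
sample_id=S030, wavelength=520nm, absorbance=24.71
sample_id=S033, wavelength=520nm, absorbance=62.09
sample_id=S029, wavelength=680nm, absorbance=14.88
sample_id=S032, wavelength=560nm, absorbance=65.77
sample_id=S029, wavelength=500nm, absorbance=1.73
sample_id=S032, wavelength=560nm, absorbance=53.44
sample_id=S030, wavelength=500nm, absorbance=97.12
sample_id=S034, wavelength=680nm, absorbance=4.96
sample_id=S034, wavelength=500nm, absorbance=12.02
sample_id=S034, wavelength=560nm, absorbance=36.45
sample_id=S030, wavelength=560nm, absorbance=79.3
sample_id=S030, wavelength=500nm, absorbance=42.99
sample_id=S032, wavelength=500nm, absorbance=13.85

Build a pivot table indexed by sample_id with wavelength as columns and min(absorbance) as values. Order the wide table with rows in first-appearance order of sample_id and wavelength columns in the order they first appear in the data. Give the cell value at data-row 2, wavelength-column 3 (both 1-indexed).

6.52

With rows in first-appearance order of sample_id, row 2 is sample_id=S033. wavelength columns in first-appearance order: 680nm, 500nm, 560nm, 520nm; column 3 is 560nm.
Long rows with sample_id=S033, wavelength=560nm: min(31.78, 6.52, 22.8) = 6.52.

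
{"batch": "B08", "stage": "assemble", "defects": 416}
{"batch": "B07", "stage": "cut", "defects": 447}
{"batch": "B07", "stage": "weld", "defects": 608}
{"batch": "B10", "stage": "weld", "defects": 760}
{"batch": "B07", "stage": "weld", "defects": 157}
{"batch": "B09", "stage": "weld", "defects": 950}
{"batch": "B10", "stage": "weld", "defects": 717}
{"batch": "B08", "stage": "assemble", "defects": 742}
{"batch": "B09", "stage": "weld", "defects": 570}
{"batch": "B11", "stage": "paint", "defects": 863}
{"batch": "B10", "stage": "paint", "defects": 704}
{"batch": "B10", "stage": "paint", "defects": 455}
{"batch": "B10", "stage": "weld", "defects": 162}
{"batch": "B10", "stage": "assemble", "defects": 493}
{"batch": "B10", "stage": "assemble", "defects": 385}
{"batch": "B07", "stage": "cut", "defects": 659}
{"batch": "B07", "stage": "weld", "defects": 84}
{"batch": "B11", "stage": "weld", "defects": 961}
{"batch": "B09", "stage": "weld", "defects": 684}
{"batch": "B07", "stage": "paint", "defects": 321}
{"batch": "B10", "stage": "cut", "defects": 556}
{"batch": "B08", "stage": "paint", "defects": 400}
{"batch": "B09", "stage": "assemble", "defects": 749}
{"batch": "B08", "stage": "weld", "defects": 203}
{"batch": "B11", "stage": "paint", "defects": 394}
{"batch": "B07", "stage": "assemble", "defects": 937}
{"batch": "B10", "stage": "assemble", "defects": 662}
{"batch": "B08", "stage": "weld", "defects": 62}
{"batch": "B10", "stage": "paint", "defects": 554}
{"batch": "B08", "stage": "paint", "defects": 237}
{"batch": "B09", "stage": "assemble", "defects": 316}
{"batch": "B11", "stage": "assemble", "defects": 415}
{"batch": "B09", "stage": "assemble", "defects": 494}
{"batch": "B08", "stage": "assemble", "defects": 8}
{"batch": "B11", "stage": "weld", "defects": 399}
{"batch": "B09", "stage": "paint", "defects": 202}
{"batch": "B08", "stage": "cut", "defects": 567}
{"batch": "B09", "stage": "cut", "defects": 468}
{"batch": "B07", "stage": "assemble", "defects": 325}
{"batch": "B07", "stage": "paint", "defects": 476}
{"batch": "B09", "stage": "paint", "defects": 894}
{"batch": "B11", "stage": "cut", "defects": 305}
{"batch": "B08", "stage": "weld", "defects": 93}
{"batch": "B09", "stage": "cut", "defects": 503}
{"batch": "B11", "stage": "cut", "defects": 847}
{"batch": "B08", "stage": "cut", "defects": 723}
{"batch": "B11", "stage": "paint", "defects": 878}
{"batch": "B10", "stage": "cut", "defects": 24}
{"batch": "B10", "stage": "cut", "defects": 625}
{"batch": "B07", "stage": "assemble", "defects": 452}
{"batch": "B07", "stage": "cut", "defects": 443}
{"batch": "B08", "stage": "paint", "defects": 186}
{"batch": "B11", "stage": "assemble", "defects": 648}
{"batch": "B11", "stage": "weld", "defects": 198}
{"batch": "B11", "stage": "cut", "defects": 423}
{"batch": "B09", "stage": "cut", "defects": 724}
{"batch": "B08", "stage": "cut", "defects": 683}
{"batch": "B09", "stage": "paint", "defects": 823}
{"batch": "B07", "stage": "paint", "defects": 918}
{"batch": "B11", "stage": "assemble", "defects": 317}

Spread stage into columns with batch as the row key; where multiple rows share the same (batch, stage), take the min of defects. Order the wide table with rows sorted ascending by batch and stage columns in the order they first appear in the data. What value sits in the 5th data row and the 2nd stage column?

With rows sorted ascending by batch, row 5 is batch=B11. stage columns in first-appearance order: assemble, cut, weld, paint; column 2 is cut.
Long rows with batch=B11, stage=cut: min(305, 847, 423) = 305.

305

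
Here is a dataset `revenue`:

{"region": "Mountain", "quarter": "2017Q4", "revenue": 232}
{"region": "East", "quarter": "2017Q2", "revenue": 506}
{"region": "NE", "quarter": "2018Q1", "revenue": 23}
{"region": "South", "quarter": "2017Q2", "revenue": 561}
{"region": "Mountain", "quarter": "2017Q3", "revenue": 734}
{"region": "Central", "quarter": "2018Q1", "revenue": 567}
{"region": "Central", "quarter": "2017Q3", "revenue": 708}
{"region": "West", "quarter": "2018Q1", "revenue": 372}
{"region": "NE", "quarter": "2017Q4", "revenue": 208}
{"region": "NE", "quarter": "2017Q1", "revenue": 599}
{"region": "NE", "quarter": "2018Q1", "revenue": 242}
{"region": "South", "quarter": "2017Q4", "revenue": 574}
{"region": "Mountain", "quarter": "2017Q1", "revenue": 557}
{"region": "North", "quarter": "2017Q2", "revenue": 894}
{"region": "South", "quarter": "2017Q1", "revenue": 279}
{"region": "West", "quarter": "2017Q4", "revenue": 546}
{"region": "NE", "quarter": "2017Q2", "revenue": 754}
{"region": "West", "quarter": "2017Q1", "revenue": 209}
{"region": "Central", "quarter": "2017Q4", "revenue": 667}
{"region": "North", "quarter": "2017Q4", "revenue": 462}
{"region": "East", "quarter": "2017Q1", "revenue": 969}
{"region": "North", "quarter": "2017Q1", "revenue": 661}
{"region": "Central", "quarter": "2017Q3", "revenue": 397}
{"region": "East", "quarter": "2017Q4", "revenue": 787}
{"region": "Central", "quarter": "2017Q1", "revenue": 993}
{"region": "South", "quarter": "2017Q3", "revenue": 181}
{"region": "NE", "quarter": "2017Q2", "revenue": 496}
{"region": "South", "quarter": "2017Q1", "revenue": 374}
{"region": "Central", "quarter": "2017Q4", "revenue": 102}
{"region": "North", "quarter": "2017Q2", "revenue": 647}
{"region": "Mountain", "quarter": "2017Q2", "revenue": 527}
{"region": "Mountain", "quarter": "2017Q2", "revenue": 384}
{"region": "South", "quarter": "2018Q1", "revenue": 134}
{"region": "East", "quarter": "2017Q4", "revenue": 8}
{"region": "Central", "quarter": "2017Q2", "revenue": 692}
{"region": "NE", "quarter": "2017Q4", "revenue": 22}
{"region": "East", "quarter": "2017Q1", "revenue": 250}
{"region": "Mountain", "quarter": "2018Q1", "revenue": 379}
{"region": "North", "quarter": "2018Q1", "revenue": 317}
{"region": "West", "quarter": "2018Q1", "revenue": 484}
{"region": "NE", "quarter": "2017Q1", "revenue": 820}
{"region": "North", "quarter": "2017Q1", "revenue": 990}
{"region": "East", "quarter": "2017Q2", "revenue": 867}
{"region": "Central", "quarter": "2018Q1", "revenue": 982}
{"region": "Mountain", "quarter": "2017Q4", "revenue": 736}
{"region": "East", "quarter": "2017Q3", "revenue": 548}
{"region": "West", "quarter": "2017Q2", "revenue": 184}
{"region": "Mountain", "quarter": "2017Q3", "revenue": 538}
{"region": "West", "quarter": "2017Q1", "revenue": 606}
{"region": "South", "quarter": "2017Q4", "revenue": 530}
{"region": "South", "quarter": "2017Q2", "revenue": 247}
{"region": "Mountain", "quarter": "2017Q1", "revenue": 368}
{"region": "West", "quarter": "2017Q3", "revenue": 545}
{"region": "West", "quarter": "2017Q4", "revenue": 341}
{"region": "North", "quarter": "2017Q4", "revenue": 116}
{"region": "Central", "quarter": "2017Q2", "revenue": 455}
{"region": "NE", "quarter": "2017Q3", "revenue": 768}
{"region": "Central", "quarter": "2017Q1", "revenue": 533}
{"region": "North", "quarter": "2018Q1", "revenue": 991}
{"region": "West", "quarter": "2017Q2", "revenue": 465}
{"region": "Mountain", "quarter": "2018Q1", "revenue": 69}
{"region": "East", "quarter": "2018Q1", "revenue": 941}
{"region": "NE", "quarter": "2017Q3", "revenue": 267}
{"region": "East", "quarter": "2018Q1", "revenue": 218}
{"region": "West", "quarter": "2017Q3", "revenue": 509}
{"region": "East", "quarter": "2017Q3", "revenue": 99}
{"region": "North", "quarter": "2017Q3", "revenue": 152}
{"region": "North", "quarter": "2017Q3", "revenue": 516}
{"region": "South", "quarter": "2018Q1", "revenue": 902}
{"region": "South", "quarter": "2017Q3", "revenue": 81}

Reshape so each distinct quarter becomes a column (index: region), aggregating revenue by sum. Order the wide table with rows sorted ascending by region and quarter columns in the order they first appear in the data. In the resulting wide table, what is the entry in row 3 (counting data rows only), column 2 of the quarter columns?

911

With rows sorted ascending by region, row 3 is region=Mountain. quarter columns in first-appearance order: 2017Q4, 2017Q2, 2018Q1, 2017Q3, 2017Q1; column 2 is 2017Q2.
Long rows with region=Mountain, quarter=2017Q2: 527 + 384 = 911.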